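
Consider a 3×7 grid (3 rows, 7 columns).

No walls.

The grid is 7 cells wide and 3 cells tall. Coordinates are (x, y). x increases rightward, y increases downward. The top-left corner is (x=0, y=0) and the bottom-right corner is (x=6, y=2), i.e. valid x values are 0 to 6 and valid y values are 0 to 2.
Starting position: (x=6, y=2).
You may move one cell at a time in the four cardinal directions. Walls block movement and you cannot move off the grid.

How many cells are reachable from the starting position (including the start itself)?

BFS flood-fill from (x=6, y=2):
  Distance 0: (x=6, y=2)
  Distance 1: (x=6, y=1), (x=5, y=2)
  Distance 2: (x=6, y=0), (x=5, y=1), (x=4, y=2)
  Distance 3: (x=5, y=0), (x=4, y=1), (x=3, y=2)
  Distance 4: (x=4, y=0), (x=3, y=1), (x=2, y=2)
  Distance 5: (x=3, y=0), (x=2, y=1), (x=1, y=2)
  Distance 6: (x=2, y=0), (x=1, y=1), (x=0, y=2)
  Distance 7: (x=1, y=0), (x=0, y=1)
  Distance 8: (x=0, y=0)
Total reachable: 21 (grid has 21 open cells total)

Answer: Reachable cells: 21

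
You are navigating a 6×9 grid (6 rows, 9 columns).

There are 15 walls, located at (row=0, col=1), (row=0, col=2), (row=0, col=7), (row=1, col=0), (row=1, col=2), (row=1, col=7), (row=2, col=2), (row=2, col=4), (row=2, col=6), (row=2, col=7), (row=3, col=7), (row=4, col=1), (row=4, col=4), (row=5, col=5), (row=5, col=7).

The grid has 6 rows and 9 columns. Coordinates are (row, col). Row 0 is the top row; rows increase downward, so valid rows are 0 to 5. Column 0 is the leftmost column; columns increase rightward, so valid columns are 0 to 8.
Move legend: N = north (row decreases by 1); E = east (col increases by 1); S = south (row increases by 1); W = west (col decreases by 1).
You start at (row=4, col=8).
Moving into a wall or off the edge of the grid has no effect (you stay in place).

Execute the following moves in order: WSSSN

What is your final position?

Start: (row=4, col=8)
  W (west): (row=4, col=8) -> (row=4, col=7)
  [×3]S (south): blocked, stay at (row=4, col=7)
  N (north): blocked, stay at (row=4, col=7)
Final: (row=4, col=7)

Answer: Final position: (row=4, col=7)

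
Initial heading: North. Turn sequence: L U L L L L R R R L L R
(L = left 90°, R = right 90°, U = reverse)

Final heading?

Start: North
  L (left (90° counter-clockwise)) -> West
  U (U-turn (180°)) -> East
  L (left (90° counter-clockwise)) -> North
  L (left (90° counter-clockwise)) -> West
  L (left (90° counter-clockwise)) -> South
  L (left (90° counter-clockwise)) -> East
  R (right (90° clockwise)) -> South
  R (right (90° clockwise)) -> West
  R (right (90° clockwise)) -> North
  L (left (90° counter-clockwise)) -> West
  L (left (90° counter-clockwise)) -> South
  R (right (90° clockwise)) -> West
Final: West

Answer: Final heading: West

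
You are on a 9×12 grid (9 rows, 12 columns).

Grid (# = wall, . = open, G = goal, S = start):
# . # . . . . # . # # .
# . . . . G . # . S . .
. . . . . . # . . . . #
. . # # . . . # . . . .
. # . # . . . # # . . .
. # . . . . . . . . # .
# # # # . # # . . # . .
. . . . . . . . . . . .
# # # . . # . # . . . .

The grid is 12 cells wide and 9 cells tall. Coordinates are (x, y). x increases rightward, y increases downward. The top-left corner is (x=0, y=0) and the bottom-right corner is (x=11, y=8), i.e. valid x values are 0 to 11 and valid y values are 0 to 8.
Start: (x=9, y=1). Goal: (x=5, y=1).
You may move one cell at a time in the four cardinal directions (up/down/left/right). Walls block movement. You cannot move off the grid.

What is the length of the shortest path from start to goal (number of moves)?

BFS from (x=9, y=1) until reaching (x=5, y=1):
  Distance 0: (x=9, y=1)
  Distance 1: (x=8, y=1), (x=10, y=1), (x=9, y=2)
  Distance 2: (x=8, y=0), (x=11, y=1), (x=8, y=2), (x=10, y=2), (x=9, y=3)
  Distance 3: (x=11, y=0), (x=7, y=2), (x=8, y=3), (x=10, y=3), (x=9, y=4)
  Distance 4: (x=11, y=3), (x=10, y=4), (x=9, y=5)
  Distance 5: (x=11, y=4), (x=8, y=5)
  Distance 6: (x=7, y=5), (x=11, y=5), (x=8, y=6)
  Distance 7: (x=6, y=5), (x=7, y=6), (x=11, y=6), (x=8, y=7)
  Distance 8: (x=6, y=4), (x=5, y=5), (x=10, y=6), (x=7, y=7), (x=9, y=7), (x=11, y=7), (x=8, y=8)
  Distance 9: (x=6, y=3), (x=5, y=4), (x=4, y=5), (x=6, y=7), (x=10, y=7), (x=9, y=8), (x=11, y=8)
  Distance 10: (x=5, y=3), (x=4, y=4), (x=3, y=5), (x=4, y=6), (x=5, y=7), (x=6, y=8), (x=10, y=8)
  Distance 11: (x=5, y=2), (x=4, y=3), (x=2, y=5), (x=4, y=7)
  Distance 12: (x=5, y=1), (x=4, y=2), (x=2, y=4), (x=3, y=7), (x=4, y=8)  <- goal reached here
One shortest path (12 moves): (x=9, y=1) -> (x=9, y=2) -> (x=9, y=3) -> (x=9, y=4) -> (x=9, y=5) -> (x=8, y=5) -> (x=7, y=5) -> (x=6, y=5) -> (x=5, y=5) -> (x=5, y=4) -> (x=5, y=3) -> (x=5, y=2) -> (x=5, y=1)

Answer: Shortest path length: 12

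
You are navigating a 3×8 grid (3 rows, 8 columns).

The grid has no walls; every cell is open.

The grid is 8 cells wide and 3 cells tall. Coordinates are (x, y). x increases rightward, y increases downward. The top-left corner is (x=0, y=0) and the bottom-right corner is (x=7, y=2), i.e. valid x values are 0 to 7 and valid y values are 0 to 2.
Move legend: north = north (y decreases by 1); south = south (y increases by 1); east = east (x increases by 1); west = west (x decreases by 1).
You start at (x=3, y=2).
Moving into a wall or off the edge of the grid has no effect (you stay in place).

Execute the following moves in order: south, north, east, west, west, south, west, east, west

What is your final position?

Answer: Final position: (x=1, y=2)

Derivation:
Start: (x=3, y=2)
  south (south): blocked, stay at (x=3, y=2)
  north (north): (x=3, y=2) -> (x=3, y=1)
  east (east): (x=3, y=1) -> (x=4, y=1)
  west (west): (x=4, y=1) -> (x=3, y=1)
  west (west): (x=3, y=1) -> (x=2, y=1)
  south (south): (x=2, y=1) -> (x=2, y=2)
  west (west): (x=2, y=2) -> (x=1, y=2)
  east (east): (x=1, y=2) -> (x=2, y=2)
  west (west): (x=2, y=2) -> (x=1, y=2)
Final: (x=1, y=2)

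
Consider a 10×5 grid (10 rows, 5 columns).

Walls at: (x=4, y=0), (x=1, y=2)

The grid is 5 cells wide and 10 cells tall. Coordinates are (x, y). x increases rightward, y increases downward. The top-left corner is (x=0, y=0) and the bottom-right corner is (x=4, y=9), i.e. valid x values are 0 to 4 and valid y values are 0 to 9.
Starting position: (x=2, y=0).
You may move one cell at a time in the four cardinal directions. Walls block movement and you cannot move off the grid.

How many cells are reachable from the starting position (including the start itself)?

Answer: Reachable cells: 48

Derivation:
BFS flood-fill from (x=2, y=0):
  Distance 0: (x=2, y=0)
  Distance 1: (x=1, y=0), (x=3, y=0), (x=2, y=1)
  Distance 2: (x=0, y=0), (x=1, y=1), (x=3, y=1), (x=2, y=2)
  Distance 3: (x=0, y=1), (x=4, y=1), (x=3, y=2), (x=2, y=3)
  Distance 4: (x=0, y=2), (x=4, y=2), (x=1, y=3), (x=3, y=3), (x=2, y=4)
  Distance 5: (x=0, y=3), (x=4, y=3), (x=1, y=4), (x=3, y=4), (x=2, y=5)
  Distance 6: (x=0, y=4), (x=4, y=4), (x=1, y=5), (x=3, y=5), (x=2, y=6)
  Distance 7: (x=0, y=5), (x=4, y=5), (x=1, y=6), (x=3, y=6), (x=2, y=7)
  Distance 8: (x=0, y=6), (x=4, y=6), (x=1, y=7), (x=3, y=7), (x=2, y=8)
  Distance 9: (x=0, y=7), (x=4, y=7), (x=1, y=8), (x=3, y=8), (x=2, y=9)
  Distance 10: (x=0, y=8), (x=4, y=8), (x=1, y=9), (x=3, y=9)
  Distance 11: (x=0, y=9), (x=4, y=9)
Total reachable: 48 (grid has 48 open cells total)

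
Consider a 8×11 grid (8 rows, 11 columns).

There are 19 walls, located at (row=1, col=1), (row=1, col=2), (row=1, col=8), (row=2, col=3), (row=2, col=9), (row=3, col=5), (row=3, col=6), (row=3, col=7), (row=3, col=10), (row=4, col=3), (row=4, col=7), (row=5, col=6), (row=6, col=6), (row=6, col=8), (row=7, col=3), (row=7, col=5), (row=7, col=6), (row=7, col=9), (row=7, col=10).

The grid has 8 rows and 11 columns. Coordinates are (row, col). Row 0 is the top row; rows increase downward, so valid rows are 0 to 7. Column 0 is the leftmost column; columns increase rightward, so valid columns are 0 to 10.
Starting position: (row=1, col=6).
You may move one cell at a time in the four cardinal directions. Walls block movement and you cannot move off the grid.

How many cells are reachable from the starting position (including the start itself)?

BFS flood-fill from (row=1, col=6):
  Distance 0: (row=1, col=6)
  Distance 1: (row=0, col=6), (row=1, col=5), (row=1, col=7), (row=2, col=6)
  Distance 2: (row=0, col=5), (row=0, col=7), (row=1, col=4), (row=2, col=5), (row=2, col=7)
  Distance 3: (row=0, col=4), (row=0, col=8), (row=1, col=3), (row=2, col=4), (row=2, col=8)
  Distance 4: (row=0, col=3), (row=0, col=9), (row=3, col=4), (row=3, col=8)
  Distance 5: (row=0, col=2), (row=0, col=10), (row=1, col=9), (row=3, col=3), (row=3, col=9), (row=4, col=4), (row=4, col=8)
  Distance 6: (row=0, col=1), (row=1, col=10), (row=3, col=2), (row=4, col=5), (row=4, col=9), (row=5, col=4), (row=5, col=8)
  Distance 7: (row=0, col=0), (row=2, col=2), (row=2, col=10), (row=3, col=1), (row=4, col=2), (row=4, col=6), (row=4, col=10), (row=5, col=3), (row=5, col=5), (row=5, col=7), (row=5, col=9), (row=6, col=4)
  Distance 8: (row=1, col=0), (row=2, col=1), (row=3, col=0), (row=4, col=1), (row=5, col=2), (row=5, col=10), (row=6, col=3), (row=6, col=5), (row=6, col=7), (row=6, col=9), (row=7, col=4)
  Distance 9: (row=2, col=0), (row=4, col=0), (row=5, col=1), (row=6, col=2), (row=6, col=10), (row=7, col=7)
  Distance 10: (row=5, col=0), (row=6, col=1), (row=7, col=2), (row=7, col=8)
  Distance 11: (row=6, col=0), (row=7, col=1)
  Distance 12: (row=7, col=0)
Total reachable: 69 (grid has 69 open cells total)

Answer: Reachable cells: 69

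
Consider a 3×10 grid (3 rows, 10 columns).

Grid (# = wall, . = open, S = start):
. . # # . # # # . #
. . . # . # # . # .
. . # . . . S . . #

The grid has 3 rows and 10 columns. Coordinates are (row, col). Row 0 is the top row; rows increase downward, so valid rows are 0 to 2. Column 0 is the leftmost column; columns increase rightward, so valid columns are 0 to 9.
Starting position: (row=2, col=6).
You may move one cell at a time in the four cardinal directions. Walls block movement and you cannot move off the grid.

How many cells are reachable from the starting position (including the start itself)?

BFS flood-fill from (row=2, col=6):
  Distance 0: (row=2, col=6)
  Distance 1: (row=2, col=5), (row=2, col=7)
  Distance 2: (row=1, col=7), (row=2, col=4), (row=2, col=8)
  Distance 3: (row=1, col=4), (row=2, col=3)
  Distance 4: (row=0, col=4)
Total reachable: 9 (grid has 18 open cells total)

Answer: Reachable cells: 9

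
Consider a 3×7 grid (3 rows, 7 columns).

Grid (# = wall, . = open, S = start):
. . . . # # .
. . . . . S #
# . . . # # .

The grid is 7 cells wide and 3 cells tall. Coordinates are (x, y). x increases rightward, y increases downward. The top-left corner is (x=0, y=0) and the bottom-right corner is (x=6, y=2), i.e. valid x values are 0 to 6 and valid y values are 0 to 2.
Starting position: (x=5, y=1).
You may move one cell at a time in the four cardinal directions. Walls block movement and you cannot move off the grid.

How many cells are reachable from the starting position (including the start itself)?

BFS flood-fill from (x=5, y=1):
  Distance 0: (x=5, y=1)
  Distance 1: (x=4, y=1)
  Distance 2: (x=3, y=1)
  Distance 3: (x=3, y=0), (x=2, y=1), (x=3, y=2)
  Distance 4: (x=2, y=0), (x=1, y=1), (x=2, y=2)
  Distance 5: (x=1, y=0), (x=0, y=1), (x=1, y=2)
  Distance 6: (x=0, y=0)
Total reachable: 13 (grid has 15 open cells total)

Answer: Reachable cells: 13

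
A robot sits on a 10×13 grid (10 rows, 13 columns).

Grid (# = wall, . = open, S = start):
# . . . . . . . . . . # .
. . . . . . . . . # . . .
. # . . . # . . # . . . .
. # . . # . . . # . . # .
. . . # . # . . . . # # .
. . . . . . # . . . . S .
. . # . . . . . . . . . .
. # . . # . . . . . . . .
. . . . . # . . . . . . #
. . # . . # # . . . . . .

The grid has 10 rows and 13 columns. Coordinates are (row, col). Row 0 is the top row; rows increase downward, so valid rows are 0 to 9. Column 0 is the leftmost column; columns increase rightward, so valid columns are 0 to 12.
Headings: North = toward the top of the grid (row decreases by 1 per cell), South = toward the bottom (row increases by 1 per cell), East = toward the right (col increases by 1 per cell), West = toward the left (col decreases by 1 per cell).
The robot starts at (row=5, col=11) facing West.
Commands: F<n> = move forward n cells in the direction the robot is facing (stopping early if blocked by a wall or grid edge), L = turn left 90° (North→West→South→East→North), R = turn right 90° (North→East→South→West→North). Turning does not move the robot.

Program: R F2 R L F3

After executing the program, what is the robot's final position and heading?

Answer: Final position: (row=5, col=11), facing North

Derivation:
Start: (row=5, col=11), facing West
  R: turn right, now facing North
  F2: move forward 0/2 (blocked), now at (row=5, col=11)
  R: turn right, now facing East
  L: turn left, now facing North
  F3: move forward 0/3 (blocked), now at (row=5, col=11)
Final: (row=5, col=11), facing North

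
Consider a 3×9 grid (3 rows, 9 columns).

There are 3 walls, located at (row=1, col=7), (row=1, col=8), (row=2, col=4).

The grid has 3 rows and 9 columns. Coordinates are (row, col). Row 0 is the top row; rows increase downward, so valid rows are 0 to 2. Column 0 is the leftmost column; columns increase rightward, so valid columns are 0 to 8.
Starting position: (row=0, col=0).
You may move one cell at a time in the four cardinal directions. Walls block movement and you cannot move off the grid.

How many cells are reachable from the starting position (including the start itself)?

Answer: Reachable cells: 24

Derivation:
BFS flood-fill from (row=0, col=0):
  Distance 0: (row=0, col=0)
  Distance 1: (row=0, col=1), (row=1, col=0)
  Distance 2: (row=0, col=2), (row=1, col=1), (row=2, col=0)
  Distance 3: (row=0, col=3), (row=1, col=2), (row=2, col=1)
  Distance 4: (row=0, col=4), (row=1, col=3), (row=2, col=2)
  Distance 5: (row=0, col=5), (row=1, col=4), (row=2, col=3)
  Distance 6: (row=0, col=6), (row=1, col=5)
  Distance 7: (row=0, col=7), (row=1, col=6), (row=2, col=5)
  Distance 8: (row=0, col=8), (row=2, col=6)
  Distance 9: (row=2, col=7)
  Distance 10: (row=2, col=8)
Total reachable: 24 (grid has 24 open cells total)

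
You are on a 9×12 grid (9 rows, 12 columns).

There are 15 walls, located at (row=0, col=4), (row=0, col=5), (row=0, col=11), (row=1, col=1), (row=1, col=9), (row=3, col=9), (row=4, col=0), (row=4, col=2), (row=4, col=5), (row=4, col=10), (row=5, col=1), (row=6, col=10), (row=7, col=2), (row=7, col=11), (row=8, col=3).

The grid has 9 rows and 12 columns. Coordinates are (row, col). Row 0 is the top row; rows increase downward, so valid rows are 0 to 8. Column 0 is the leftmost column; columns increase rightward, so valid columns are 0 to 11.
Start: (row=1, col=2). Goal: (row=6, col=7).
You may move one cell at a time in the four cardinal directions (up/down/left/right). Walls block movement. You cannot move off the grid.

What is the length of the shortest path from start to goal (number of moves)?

BFS from (row=1, col=2) until reaching (row=6, col=7):
  Distance 0: (row=1, col=2)
  Distance 1: (row=0, col=2), (row=1, col=3), (row=2, col=2)
  Distance 2: (row=0, col=1), (row=0, col=3), (row=1, col=4), (row=2, col=1), (row=2, col=3), (row=3, col=2)
  Distance 3: (row=0, col=0), (row=1, col=5), (row=2, col=0), (row=2, col=4), (row=3, col=1), (row=3, col=3)
  Distance 4: (row=1, col=0), (row=1, col=6), (row=2, col=5), (row=3, col=0), (row=3, col=4), (row=4, col=1), (row=4, col=3)
  Distance 5: (row=0, col=6), (row=1, col=7), (row=2, col=6), (row=3, col=5), (row=4, col=4), (row=5, col=3)
  Distance 6: (row=0, col=7), (row=1, col=8), (row=2, col=7), (row=3, col=6), (row=5, col=2), (row=5, col=4), (row=6, col=3)
  Distance 7: (row=0, col=8), (row=2, col=8), (row=3, col=7), (row=4, col=6), (row=5, col=5), (row=6, col=2), (row=6, col=4), (row=7, col=3)
  Distance 8: (row=0, col=9), (row=2, col=9), (row=3, col=8), (row=4, col=7), (row=5, col=6), (row=6, col=1), (row=6, col=5), (row=7, col=4)
  Distance 9: (row=0, col=10), (row=2, col=10), (row=4, col=8), (row=5, col=7), (row=6, col=0), (row=6, col=6), (row=7, col=1), (row=7, col=5), (row=8, col=4)
  Distance 10: (row=1, col=10), (row=2, col=11), (row=3, col=10), (row=4, col=9), (row=5, col=0), (row=5, col=8), (row=6, col=7), (row=7, col=0), (row=7, col=6), (row=8, col=1), (row=8, col=5)  <- goal reached here
One shortest path (10 moves): (row=1, col=2) -> (row=1, col=3) -> (row=1, col=4) -> (row=1, col=5) -> (row=1, col=6) -> (row=1, col=7) -> (row=2, col=7) -> (row=3, col=7) -> (row=4, col=7) -> (row=5, col=7) -> (row=6, col=7)

Answer: Shortest path length: 10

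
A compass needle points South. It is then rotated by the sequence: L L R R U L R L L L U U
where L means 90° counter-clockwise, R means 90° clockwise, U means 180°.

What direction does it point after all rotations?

Start: South
  L (left (90° counter-clockwise)) -> East
  L (left (90° counter-clockwise)) -> North
  R (right (90° clockwise)) -> East
  R (right (90° clockwise)) -> South
  U (U-turn (180°)) -> North
  L (left (90° counter-clockwise)) -> West
  R (right (90° clockwise)) -> North
  L (left (90° counter-clockwise)) -> West
  L (left (90° counter-clockwise)) -> South
  L (left (90° counter-clockwise)) -> East
  U (U-turn (180°)) -> West
  U (U-turn (180°)) -> East
Final: East

Answer: Final heading: East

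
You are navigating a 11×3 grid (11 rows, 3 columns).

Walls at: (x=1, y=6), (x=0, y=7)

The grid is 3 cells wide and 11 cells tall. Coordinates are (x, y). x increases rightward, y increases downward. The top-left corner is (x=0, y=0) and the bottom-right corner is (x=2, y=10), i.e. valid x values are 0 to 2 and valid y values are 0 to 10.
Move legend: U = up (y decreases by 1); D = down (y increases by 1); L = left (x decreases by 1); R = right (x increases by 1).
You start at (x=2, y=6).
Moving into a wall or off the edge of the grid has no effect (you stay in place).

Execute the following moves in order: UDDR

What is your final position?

Answer: Final position: (x=2, y=7)

Derivation:
Start: (x=2, y=6)
  U (up): (x=2, y=6) -> (x=2, y=5)
  D (down): (x=2, y=5) -> (x=2, y=6)
  D (down): (x=2, y=6) -> (x=2, y=7)
  R (right): blocked, stay at (x=2, y=7)
Final: (x=2, y=7)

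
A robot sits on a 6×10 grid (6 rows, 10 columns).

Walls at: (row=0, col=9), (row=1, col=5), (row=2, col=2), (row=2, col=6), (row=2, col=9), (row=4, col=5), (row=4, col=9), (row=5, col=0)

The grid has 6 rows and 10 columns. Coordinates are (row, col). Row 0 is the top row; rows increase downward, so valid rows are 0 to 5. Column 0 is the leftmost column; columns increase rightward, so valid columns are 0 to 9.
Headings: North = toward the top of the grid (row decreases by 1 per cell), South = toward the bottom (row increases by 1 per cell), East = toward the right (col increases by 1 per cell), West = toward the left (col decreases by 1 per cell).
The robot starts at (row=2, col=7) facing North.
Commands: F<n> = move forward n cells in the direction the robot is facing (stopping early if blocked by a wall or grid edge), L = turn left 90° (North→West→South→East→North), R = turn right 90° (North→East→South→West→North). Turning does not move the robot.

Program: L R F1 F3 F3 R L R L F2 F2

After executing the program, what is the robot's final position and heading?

Answer: Final position: (row=0, col=7), facing North

Derivation:
Start: (row=2, col=7), facing North
  L: turn left, now facing West
  R: turn right, now facing North
  F1: move forward 1, now at (row=1, col=7)
  F3: move forward 1/3 (blocked), now at (row=0, col=7)
  F3: move forward 0/3 (blocked), now at (row=0, col=7)
  R: turn right, now facing East
  L: turn left, now facing North
  R: turn right, now facing East
  L: turn left, now facing North
  F2: move forward 0/2 (blocked), now at (row=0, col=7)
  F2: move forward 0/2 (blocked), now at (row=0, col=7)
Final: (row=0, col=7), facing North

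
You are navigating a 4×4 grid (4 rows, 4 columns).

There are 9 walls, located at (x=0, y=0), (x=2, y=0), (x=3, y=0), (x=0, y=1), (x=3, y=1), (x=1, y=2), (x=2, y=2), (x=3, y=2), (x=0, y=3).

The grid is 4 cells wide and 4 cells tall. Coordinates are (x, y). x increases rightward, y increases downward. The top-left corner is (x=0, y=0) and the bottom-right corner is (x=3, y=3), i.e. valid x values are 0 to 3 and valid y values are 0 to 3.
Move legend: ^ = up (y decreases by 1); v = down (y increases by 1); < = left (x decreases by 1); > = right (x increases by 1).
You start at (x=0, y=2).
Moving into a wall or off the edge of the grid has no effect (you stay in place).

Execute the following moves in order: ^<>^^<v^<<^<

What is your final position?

Start: (x=0, y=2)
  ^ (up): blocked, stay at (x=0, y=2)
  < (left): blocked, stay at (x=0, y=2)
  > (right): blocked, stay at (x=0, y=2)
  ^ (up): blocked, stay at (x=0, y=2)
  ^ (up): blocked, stay at (x=0, y=2)
  < (left): blocked, stay at (x=0, y=2)
  v (down): blocked, stay at (x=0, y=2)
  ^ (up): blocked, stay at (x=0, y=2)
  < (left): blocked, stay at (x=0, y=2)
  < (left): blocked, stay at (x=0, y=2)
  ^ (up): blocked, stay at (x=0, y=2)
  < (left): blocked, stay at (x=0, y=2)
Final: (x=0, y=2)

Answer: Final position: (x=0, y=2)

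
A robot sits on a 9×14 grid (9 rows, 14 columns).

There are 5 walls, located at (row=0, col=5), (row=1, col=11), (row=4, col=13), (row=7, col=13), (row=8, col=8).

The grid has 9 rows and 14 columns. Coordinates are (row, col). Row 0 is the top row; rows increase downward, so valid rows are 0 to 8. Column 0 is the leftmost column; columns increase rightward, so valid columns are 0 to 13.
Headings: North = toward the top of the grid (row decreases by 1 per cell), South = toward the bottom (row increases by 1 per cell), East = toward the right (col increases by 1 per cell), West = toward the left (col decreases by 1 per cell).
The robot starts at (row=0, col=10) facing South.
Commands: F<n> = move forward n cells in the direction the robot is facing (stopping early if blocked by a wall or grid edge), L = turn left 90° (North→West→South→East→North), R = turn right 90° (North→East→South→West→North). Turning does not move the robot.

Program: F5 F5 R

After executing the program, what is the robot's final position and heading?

Answer: Final position: (row=8, col=10), facing West

Derivation:
Start: (row=0, col=10), facing South
  F5: move forward 5, now at (row=5, col=10)
  F5: move forward 3/5 (blocked), now at (row=8, col=10)
  R: turn right, now facing West
Final: (row=8, col=10), facing West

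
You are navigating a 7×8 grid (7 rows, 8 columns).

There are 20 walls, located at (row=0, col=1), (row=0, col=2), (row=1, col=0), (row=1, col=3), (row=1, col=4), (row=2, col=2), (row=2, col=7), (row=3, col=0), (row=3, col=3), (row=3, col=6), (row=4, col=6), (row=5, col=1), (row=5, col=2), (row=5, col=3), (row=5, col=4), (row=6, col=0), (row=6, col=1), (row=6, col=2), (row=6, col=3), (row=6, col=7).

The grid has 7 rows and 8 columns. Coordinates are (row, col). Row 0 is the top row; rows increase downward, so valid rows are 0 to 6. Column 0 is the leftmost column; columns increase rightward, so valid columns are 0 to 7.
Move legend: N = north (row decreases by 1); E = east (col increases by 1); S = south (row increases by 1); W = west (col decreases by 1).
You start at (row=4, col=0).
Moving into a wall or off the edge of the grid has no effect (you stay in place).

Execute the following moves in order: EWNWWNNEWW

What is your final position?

Answer: Final position: (row=4, col=0)

Derivation:
Start: (row=4, col=0)
  E (east): (row=4, col=0) -> (row=4, col=1)
  W (west): (row=4, col=1) -> (row=4, col=0)
  N (north): blocked, stay at (row=4, col=0)
  W (west): blocked, stay at (row=4, col=0)
  W (west): blocked, stay at (row=4, col=0)
  N (north): blocked, stay at (row=4, col=0)
  N (north): blocked, stay at (row=4, col=0)
  E (east): (row=4, col=0) -> (row=4, col=1)
  W (west): (row=4, col=1) -> (row=4, col=0)
  W (west): blocked, stay at (row=4, col=0)
Final: (row=4, col=0)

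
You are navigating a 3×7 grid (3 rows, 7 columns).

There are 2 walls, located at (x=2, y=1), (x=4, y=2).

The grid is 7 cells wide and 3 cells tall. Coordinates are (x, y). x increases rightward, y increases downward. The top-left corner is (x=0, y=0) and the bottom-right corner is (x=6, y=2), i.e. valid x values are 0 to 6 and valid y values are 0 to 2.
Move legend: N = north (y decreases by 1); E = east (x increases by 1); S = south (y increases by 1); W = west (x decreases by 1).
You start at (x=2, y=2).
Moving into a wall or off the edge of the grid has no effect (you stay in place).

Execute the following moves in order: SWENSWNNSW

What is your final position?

Start: (x=2, y=2)
  S (south): blocked, stay at (x=2, y=2)
  W (west): (x=2, y=2) -> (x=1, y=2)
  E (east): (x=1, y=2) -> (x=2, y=2)
  N (north): blocked, stay at (x=2, y=2)
  S (south): blocked, stay at (x=2, y=2)
  W (west): (x=2, y=2) -> (x=1, y=2)
  N (north): (x=1, y=2) -> (x=1, y=1)
  N (north): (x=1, y=1) -> (x=1, y=0)
  S (south): (x=1, y=0) -> (x=1, y=1)
  W (west): (x=1, y=1) -> (x=0, y=1)
Final: (x=0, y=1)

Answer: Final position: (x=0, y=1)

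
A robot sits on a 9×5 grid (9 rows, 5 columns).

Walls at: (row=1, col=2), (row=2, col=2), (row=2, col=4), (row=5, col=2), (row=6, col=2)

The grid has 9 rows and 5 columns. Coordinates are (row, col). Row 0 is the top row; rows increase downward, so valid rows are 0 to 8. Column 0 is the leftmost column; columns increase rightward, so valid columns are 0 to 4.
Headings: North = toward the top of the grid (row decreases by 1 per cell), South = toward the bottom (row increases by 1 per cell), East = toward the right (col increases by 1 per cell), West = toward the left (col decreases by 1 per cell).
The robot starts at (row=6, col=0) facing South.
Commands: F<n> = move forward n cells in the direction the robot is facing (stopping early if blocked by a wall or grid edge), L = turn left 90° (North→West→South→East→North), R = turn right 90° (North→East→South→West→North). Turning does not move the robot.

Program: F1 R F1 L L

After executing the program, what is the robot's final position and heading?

Answer: Final position: (row=7, col=0), facing East

Derivation:
Start: (row=6, col=0), facing South
  F1: move forward 1, now at (row=7, col=0)
  R: turn right, now facing West
  F1: move forward 0/1 (blocked), now at (row=7, col=0)
  L: turn left, now facing South
  L: turn left, now facing East
Final: (row=7, col=0), facing East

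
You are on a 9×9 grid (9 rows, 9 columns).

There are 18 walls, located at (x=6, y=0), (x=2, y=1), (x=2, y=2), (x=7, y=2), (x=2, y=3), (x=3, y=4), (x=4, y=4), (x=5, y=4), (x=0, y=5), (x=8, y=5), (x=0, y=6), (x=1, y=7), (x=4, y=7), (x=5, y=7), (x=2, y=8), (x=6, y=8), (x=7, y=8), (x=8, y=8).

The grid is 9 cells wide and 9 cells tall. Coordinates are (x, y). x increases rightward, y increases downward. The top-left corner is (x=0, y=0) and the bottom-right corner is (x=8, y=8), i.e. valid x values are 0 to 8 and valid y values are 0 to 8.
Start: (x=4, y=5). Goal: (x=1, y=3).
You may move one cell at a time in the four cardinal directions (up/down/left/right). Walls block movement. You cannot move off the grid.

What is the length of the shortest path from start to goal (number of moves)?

BFS from (x=4, y=5) until reaching (x=1, y=3):
  Distance 0: (x=4, y=5)
  Distance 1: (x=3, y=5), (x=5, y=5), (x=4, y=6)
  Distance 2: (x=2, y=5), (x=6, y=5), (x=3, y=6), (x=5, y=6)
  Distance 3: (x=2, y=4), (x=6, y=4), (x=1, y=5), (x=7, y=5), (x=2, y=6), (x=6, y=6), (x=3, y=7)
  Distance 4: (x=6, y=3), (x=1, y=4), (x=7, y=4), (x=1, y=6), (x=7, y=6), (x=2, y=7), (x=6, y=7), (x=3, y=8)
  Distance 5: (x=6, y=2), (x=1, y=3), (x=5, y=3), (x=7, y=3), (x=0, y=4), (x=8, y=4), (x=8, y=6), (x=7, y=7), (x=4, y=8)  <- goal reached here
One shortest path (5 moves): (x=4, y=5) -> (x=3, y=5) -> (x=2, y=5) -> (x=1, y=5) -> (x=1, y=4) -> (x=1, y=3)

Answer: Shortest path length: 5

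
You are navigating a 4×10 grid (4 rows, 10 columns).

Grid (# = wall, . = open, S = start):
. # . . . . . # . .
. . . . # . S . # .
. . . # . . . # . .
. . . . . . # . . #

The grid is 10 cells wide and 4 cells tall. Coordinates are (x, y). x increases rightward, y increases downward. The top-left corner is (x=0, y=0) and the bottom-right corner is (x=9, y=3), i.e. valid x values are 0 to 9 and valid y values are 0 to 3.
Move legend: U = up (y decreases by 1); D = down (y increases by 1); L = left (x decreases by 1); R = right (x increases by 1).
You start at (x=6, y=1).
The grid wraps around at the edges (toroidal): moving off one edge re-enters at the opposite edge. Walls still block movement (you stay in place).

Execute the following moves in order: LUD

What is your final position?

Answer: Final position: (x=5, y=1)

Derivation:
Start: (x=6, y=1)
  L (left): (x=6, y=1) -> (x=5, y=1)
  U (up): (x=5, y=1) -> (x=5, y=0)
  D (down): (x=5, y=0) -> (x=5, y=1)
Final: (x=5, y=1)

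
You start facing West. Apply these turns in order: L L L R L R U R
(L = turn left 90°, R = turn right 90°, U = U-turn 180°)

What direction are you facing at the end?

Start: West
  L (left (90° counter-clockwise)) -> South
  L (left (90° counter-clockwise)) -> East
  L (left (90° counter-clockwise)) -> North
  R (right (90° clockwise)) -> East
  L (left (90° counter-clockwise)) -> North
  R (right (90° clockwise)) -> East
  U (U-turn (180°)) -> West
  R (right (90° clockwise)) -> North
Final: North

Answer: Final heading: North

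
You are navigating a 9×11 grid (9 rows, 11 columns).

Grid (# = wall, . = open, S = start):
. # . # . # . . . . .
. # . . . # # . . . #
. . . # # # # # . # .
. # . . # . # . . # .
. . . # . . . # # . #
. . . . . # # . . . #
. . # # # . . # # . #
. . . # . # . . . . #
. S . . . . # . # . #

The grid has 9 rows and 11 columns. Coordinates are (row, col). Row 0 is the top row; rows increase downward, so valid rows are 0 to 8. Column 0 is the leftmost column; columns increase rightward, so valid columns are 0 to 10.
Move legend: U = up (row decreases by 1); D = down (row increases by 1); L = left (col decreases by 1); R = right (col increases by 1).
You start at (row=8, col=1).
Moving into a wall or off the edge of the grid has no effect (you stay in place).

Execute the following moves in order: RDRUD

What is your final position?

Start: (row=8, col=1)
  R (right): (row=8, col=1) -> (row=8, col=2)
  D (down): blocked, stay at (row=8, col=2)
  R (right): (row=8, col=2) -> (row=8, col=3)
  U (up): blocked, stay at (row=8, col=3)
  D (down): blocked, stay at (row=8, col=3)
Final: (row=8, col=3)

Answer: Final position: (row=8, col=3)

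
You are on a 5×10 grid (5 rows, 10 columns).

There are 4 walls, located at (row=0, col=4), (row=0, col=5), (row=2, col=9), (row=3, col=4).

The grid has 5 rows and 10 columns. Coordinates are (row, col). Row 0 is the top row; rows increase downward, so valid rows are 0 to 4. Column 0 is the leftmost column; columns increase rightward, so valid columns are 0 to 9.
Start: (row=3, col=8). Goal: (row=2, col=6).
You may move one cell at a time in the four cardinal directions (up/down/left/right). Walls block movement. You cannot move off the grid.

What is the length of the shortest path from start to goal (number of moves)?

Answer: Shortest path length: 3

Derivation:
BFS from (row=3, col=8) until reaching (row=2, col=6):
  Distance 0: (row=3, col=8)
  Distance 1: (row=2, col=8), (row=3, col=7), (row=3, col=9), (row=4, col=8)
  Distance 2: (row=1, col=8), (row=2, col=7), (row=3, col=6), (row=4, col=7), (row=4, col=9)
  Distance 3: (row=0, col=8), (row=1, col=7), (row=1, col=9), (row=2, col=6), (row=3, col=5), (row=4, col=6)  <- goal reached here
One shortest path (3 moves): (row=3, col=8) -> (row=3, col=7) -> (row=3, col=6) -> (row=2, col=6)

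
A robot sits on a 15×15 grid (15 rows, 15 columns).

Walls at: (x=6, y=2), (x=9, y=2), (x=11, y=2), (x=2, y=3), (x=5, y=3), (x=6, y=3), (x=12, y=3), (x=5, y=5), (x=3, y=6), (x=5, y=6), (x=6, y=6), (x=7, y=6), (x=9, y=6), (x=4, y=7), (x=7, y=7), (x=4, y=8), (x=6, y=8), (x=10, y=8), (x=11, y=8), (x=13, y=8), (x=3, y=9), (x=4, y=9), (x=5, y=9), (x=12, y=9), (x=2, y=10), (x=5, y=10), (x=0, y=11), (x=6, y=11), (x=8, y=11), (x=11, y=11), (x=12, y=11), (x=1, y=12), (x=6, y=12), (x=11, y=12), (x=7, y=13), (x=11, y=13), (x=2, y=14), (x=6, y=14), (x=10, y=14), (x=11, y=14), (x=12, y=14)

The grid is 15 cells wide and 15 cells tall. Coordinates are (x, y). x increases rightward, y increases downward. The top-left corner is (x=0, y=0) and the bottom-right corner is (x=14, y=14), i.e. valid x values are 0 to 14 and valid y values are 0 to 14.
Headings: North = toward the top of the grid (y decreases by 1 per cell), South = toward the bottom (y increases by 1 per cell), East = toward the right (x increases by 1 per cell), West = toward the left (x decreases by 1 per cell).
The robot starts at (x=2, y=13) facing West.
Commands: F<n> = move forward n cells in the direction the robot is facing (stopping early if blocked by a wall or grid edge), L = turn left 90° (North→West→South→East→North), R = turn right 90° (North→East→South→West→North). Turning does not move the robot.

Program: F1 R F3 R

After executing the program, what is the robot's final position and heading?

Answer: Final position: (x=1, y=13), facing East

Derivation:
Start: (x=2, y=13), facing West
  F1: move forward 1, now at (x=1, y=13)
  R: turn right, now facing North
  F3: move forward 0/3 (blocked), now at (x=1, y=13)
  R: turn right, now facing East
Final: (x=1, y=13), facing East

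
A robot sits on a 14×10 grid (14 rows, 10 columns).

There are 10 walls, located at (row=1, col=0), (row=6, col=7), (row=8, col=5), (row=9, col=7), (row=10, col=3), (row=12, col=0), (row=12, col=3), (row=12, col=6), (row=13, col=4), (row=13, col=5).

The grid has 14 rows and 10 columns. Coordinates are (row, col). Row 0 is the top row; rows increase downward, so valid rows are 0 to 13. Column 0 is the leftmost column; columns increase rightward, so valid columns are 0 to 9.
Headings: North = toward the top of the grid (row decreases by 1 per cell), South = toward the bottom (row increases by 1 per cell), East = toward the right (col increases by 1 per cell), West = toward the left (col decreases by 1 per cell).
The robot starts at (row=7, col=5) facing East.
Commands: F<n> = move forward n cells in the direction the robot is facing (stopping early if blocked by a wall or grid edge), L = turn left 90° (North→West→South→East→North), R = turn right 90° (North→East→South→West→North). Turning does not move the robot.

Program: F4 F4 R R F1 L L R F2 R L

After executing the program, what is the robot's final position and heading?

Answer: Final position: (row=9, col=8), facing South

Derivation:
Start: (row=7, col=5), facing East
  F4: move forward 4, now at (row=7, col=9)
  F4: move forward 0/4 (blocked), now at (row=7, col=9)
  R: turn right, now facing South
  R: turn right, now facing West
  F1: move forward 1, now at (row=7, col=8)
  L: turn left, now facing South
  L: turn left, now facing East
  R: turn right, now facing South
  F2: move forward 2, now at (row=9, col=8)
  R: turn right, now facing West
  L: turn left, now facing South
Final: (row=9, col=8), facing South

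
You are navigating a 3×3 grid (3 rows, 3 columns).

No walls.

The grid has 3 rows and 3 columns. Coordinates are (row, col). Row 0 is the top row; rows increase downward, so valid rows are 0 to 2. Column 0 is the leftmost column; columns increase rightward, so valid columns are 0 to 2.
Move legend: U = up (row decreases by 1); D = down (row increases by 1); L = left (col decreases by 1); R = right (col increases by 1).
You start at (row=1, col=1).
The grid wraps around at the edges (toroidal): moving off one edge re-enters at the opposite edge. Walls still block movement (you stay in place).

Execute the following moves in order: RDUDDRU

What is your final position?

Answer: Final position: (row=2, col=0)

Derivation:
Start: (row=1, col=1)
  R (right): (row=1, col=1) -> (row=1, col=2)
  D (down): (row=1, col=2) -> (row=2, col=2)
  U (up): (row=2, col=2) -> (row=1, col=2)
  D (down): (row=1, col=2) -> (row=2, col=2)
  D (down): (row=2, col=2) -> (row=0, col=2)
  R (right): (row=0, col=2) -> (row=0, col=0)
  U (up): (row=0, col=0) -> (row=2, col=0)
Final: (row=2, col=0)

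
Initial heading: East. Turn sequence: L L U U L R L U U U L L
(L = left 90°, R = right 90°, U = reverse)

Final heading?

Start: East
  L (left (90° counter-clockwise)) -> North
  L (left (90° counter-clockwise)) -> West
  U (U-turn (180°)) -> East
  U (U-turn (180°)) -> West
  L (left (90° counter-clockwise)) -> South
  R (right (90° clockwise)) -> West
  L (left (90° counter-clockwise)) -> South
  U (U-turn (180°)) -> North
  U (U-turn (180°)) -> South
  U (U-turn (180°)) -> North
  L (left (90° counter-clockwise)) -> West
  L (left (90° counter-clockwise)) -> South
Final: South

Answer: Final heading: South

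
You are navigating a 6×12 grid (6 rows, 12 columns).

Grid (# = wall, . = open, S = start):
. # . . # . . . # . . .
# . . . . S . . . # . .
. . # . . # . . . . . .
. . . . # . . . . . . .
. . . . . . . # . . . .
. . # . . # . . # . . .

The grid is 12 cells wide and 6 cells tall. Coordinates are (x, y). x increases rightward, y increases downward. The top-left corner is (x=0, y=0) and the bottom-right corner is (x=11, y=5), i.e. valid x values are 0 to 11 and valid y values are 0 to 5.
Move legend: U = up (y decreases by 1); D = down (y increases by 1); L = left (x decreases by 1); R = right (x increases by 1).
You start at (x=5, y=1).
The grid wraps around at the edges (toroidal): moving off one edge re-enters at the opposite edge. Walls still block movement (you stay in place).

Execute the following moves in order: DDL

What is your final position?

Answer: Final position: (x=4, y=1)

Derivation:
Start: (x=5, y=1)
  D (down): blocked, stay at (x=5, y=1)
  D (down): blocked, stay at (x=5, y=1)
  L (left): (x=5, y=1) -> (x=4, y=1)
Final: (x=4, y=1)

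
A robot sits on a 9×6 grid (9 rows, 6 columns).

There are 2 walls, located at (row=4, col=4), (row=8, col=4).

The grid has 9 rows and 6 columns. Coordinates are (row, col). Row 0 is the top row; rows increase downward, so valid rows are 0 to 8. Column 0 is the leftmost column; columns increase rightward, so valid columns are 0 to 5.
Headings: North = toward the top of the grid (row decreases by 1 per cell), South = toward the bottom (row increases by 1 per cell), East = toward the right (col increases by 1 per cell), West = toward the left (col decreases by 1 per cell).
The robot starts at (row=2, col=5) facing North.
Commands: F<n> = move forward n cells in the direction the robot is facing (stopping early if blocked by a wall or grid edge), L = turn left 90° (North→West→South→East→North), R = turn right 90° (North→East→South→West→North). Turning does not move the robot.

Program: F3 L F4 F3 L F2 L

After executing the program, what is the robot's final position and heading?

Answer: Final position: (row=2, col=0), facing East

Derivation:
Start: (row=2, col=5), facing North
  F3: move forward 2/3 (blocked), now at (row=0, col=5)
  L: turn left, now facing West
  F4: move forward 4, now at (row=0, col=1)
  F3: move forward 1/3 (blocked), now at (row=0, col=0)
  L: turn left, now facing South
  F2: move forward 2, now at (row=2, col=0)
  L: turn left, now facing East
Final: (row=2, col=0), facing East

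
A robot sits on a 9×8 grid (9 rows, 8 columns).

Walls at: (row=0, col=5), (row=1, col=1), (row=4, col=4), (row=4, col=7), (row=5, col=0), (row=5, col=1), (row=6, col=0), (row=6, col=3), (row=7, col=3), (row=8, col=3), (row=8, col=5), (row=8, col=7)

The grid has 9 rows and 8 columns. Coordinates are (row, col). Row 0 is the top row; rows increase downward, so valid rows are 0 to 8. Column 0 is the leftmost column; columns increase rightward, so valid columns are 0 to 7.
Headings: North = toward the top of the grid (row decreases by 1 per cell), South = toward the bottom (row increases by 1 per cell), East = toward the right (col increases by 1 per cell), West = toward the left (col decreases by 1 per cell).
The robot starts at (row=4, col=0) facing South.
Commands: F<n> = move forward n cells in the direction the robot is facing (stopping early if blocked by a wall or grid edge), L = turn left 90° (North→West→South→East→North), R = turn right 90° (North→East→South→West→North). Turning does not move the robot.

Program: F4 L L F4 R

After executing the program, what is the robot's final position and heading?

Answer: Final position: (row=0, col=0), facing East

Derivation:
Start: (row=4, col=0), facing South
  F4: move forward 0/4 (blocked), now at (row=4, col=0)
  L: turn left, now facing East
  L: turn left, now facing North
  F4: move forward 4, now at (row=0, col=0)
  R: turn right, now facing East
Final: (row=0, col=0), facing East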